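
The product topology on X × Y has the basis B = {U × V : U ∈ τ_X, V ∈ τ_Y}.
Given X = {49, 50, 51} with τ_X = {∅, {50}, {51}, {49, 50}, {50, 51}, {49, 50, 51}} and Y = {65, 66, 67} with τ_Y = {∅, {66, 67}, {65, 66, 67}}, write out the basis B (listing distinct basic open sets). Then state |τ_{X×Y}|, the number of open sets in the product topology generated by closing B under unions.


Basis B = {∅ × ∅, {50} × {66, 67}, {51} × {66, 67}, {50} × {65, 66, 67}, {51} × {65, 66, 67}, {49, 50} × {66, 67}, {50, 51} × {66, 67}, {49, 50} × {65, 66, 67}, {49, 50, 51} × {66, 67}, {50, 51} × {65, 66, 67}, {49, 50, 51} × {65, 66, 67}}; |τ_{X×Y}| = 18.

Enumerate products U × V with U ∈ τ_X, V ∈ τ_Y (deduplicated):
  ∅ × ∅ = {} (∅)
  {50} × {66, 67} = {(50,66), (50,67)}
  {51} × {66, 67} = {(51,66), (51,67)}
  {50} × {65, 66, 67} = {(50,65), (50,66), (50,67)}
  {51} × {65, 66, 67} = {(51,65), (51,66), (51,67)}
  {49, 50} × {66, 67} = {(49,66), (49,67), (50,66), (50,67)}
  {50, 51} × {66, 67} = {(50,66), (50,67), (51,66), (51,67)}
  {49, 50} × {65, 66, 67} = {(49,65), (49,66), (49,67), (50,65), (50,66), (50,67)}
  {49, 50, 51} × {66, 67} = {(49,66), (49,67), (50,66), (50,67), (51,66), (51,67)}
  {50, 51} × {65, 66, 67} = {(50,65), (50,66), (50,67), (51,65), (51,66), (51,67)}
  {49, 50, 51} × {65, 66, 67} = {(49,65), (49,66), (49,67), (50,65), (50,66), (50,67), (51,65), (51,66), (51,67)}
These 11 distinct sets form the basis B.
Close under arbitrary unions to get τ_{X×Y}; counting gives |τ_{X×Y}| = 18.


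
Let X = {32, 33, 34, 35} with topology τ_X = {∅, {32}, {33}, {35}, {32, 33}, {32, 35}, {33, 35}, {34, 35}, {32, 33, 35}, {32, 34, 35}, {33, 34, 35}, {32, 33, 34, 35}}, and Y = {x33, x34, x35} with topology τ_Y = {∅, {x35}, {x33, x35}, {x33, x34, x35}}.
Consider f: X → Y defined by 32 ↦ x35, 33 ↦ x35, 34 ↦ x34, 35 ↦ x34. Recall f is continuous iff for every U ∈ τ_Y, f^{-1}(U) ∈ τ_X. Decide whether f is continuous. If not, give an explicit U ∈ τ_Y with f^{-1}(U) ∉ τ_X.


f IS continuous.

Compute f^{-1}(U) for each U ∈ τ_Y:
  U = ∅: f^{-1}(U) = ∅ ∈ τ_X ✓.
  U = {x35}: f^{-1}(U) = {32, 33} ∈ τ_X ✓.
  U = {x33, x35}: f^{-1}(U) = {32, 33} ∈ τ_X ✓.
  U = {x33, x34, x35}: f^{-1}(U) = {32, 33, 34, 35} ∈ τ_X ✓.
Every preimage lies in τ_X, so f IS continuous.


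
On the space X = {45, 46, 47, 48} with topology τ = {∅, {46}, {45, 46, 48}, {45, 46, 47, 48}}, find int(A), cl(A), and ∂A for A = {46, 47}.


int(A) = {46}, cl(A) = {45, 46, 47, 48}, ∂A = {45, 47, 48}.

Closed sets in (X, τ) are complements of opens:
  closed(X, τ) = {∅, {47}, {45, 47, 48}, {45, 46, 47, 48}}.
int(A) = ⋃ {U ∈ τ : U ⊆ A}. Opens contained in A: ∅, {46}.
Taking the union of these: int(A) = {46}.
cl(A) = ⋂ {C closed : A ⊆ C}. Closed sets containing A: {45, 46, 47, 48}.
Intersecting these: cl(A) = {45, 46, 47, 48}.
∂A = cl(A) ∖ int(A) = {45, 46, 47, 48} ∖ {46} = {45, 47, 48}.


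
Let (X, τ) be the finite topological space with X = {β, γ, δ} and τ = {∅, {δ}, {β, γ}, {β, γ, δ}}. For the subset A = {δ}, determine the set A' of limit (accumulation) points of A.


A' = ∅

For each x ∈ X, list the open sets U ∈ τ with x ∈ U, then check whether U ∩ (A ∖ {x}) ≠ ∅ for every such U.
  x = β: open {β, γ} ∋ x has {β, γ} ∩ (A ∖ {β}) = ∅, so x is NOT a limit point.
  x = γ: open {β, γ} ∋ x has {β, γ} ∩ (A ∖ {γ}) = ∅, so x is NOT a limit point.
  x = δ: open {δ} ∋ x has {δ} ∩ (A ∖ {δ}) = ∅, so x is NOT a limit point.
Collecting: A' = ∅.


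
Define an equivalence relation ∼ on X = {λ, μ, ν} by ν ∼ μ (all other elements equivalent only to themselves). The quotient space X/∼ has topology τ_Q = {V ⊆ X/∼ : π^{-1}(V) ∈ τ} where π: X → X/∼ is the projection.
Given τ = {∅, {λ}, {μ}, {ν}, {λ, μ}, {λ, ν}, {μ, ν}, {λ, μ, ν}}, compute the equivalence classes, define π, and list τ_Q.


X/∼ = {[λ], [μ=ν]}; |τ_Q| = 4.

Equivalence classes: [λ], [μ=ν].
Quotient map π: X → X/∼ sends λ ↦ [λ], μ ↦ [μ=ν], ν ↦ [μ=ν].
For each subset V ⊆ X/∼, compute π^{-1}(V) ⊆ X and check whether π^{-1}(V) ∈ τ. V is open in τ_Q iff π^{-1}(V) ∈ τ.
  V = {}: π^{-1}(V) = ∅ ∈ τ ✓.
  V = {[λ]}: π^{-1}(V) = {λ} ∈ τ ✓.
  V = {[μ=ν]}: π^{-1}(V) = {μ, ν} ∈ τ ✓.
  V = {[λ], [μ=ν]}: π^{-1}(V) = {λ, μ, ν} ∈ τ ✓.
Open sets in the quotient: τ_Q = {{}, {[λ]}, {[μ=ν]}, {[λ], [μ=ν]}} (4 elements).


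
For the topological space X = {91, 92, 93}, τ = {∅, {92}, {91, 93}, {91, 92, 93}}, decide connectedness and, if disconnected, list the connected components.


(X, τ) is disconnected; components = [{92}, {91, 93}].

Find clopen sets (U ∈ τ with X ∖ U ∈ τ):
  U = ∅, X ∖ U = {91, 92, 93} — both open, so U is clopen.
  U = {92}, X ∖ U = {91, 93} — both open, so U is clopen.
  U = {91, 93}, X ∖ U = {92} — both open, so U is clopen.
  U = {91, 92, 93}, X ∖ U = ∅ — both open, so U is clopen.
Nontrivial clopen(s) exist: e.g. {91, 93}. So (X, τ) is disconnected.
Compute connected components by grouping points that agree on all clopens:
  component: {92}
  component: {91, 93}


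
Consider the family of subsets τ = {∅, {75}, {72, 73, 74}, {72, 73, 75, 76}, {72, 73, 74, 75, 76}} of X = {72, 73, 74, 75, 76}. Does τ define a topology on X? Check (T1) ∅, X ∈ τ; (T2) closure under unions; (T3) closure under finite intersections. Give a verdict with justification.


τ is NOT a topology on X.

Axiom (T1): ∅ ∈ τ? Yes; X ∈ τ? Yes.
Axiom (T2/T3): check pairwise unions and intersections of members of τ.
Counterexample for (T2): {75} ∪ {72, 73, 74} = {72, 73, 74, 75} ∉ τ. Therefore τ is NOT a topology.


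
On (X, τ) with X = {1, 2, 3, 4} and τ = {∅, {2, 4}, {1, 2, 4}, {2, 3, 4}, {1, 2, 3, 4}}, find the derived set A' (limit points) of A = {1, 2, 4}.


A' = {1, 2, 3, 4}

For each x ∈ X, list the open sets U ∈ τ with x ∈ U, then check whether U ∩ (A ∖ {x}) ≠ ∅ for every such U.
  x = 1: opens ∋ x are {1, 2, 4}, {1, 2, 3, 4}; each meets A ∖ {1}, so x IS a limit point.
  x = 2: opens ∋ x are {2, 4}, {1, 2, 4}, {2, 3, 4}, {1, 2, 3, 4}; each meets A ∖ {2}, so x IS a limit point.
  x = 3: opens ∋ x are {2, 3, 4}, {1, 2, 3, 4}; each meets A ∖ {3}, so x IS a limit point.
  x = 4: opens ∋ x are {2, 4}, {1, 2, 4}, {2, 3, 4}, {1, 2, 3, 4}; each meets A ∖ {4}, so x IS a limit point.
Collecting: A' = {1, 2, 3, 4}.


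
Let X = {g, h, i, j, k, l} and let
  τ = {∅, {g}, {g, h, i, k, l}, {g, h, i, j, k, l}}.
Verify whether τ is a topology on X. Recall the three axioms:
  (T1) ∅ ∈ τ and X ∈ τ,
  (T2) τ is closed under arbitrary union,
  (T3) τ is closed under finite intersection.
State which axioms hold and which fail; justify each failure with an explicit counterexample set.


τ IS a topology on X.

Axiom (T1): ∅ ∈ τ? Yes; X ∈ τ? Yes.
Axiom (T2/T3): check pairwise unions and intersections of members of τ.
All pairwise intersections and unions checked — each lies in τ. Therefore τ satisfies (T1), (T2), (T3): it IS a topology on X.


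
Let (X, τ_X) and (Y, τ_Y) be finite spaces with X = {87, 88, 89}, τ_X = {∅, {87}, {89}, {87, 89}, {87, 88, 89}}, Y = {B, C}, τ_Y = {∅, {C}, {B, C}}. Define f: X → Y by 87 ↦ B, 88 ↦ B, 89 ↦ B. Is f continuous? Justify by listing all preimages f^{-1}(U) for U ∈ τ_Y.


f IS continuous.

Compute f^{-1}(U) for each U ∈ τ_Y:
  U = ∅: f^{-1}(U) = ∅ ∈ τ_X ✓.
  U = {C}: f^{-1}(U) = ∅ ∈ τ_X ✓.
  U = {B, C}: f^{-1}(U) = {87, 88, 89} ∈ τ_X ✓.
Every preimage lies in τ_X, so f IS continuous.


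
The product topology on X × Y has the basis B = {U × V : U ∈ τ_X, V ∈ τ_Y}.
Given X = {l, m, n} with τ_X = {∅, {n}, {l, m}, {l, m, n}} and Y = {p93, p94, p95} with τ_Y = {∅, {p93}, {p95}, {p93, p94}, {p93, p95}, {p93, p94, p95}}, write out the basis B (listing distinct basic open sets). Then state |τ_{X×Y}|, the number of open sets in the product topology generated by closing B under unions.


Basis B = {∅ × ∅, {n} × {p93}, {n} × {p95}, {l, m} × {p93}, {l, m} × {p95}, {n} × {p93, p94}, {n} × {p93, p95}, {l, m, n} × {p93}, {l, m, n} × {p95}, {n} × {p93, p94, p95}, {l, m} × {p93, p94}, {l, m} × {p93, p95}, {l, m} × {p93, p94, p95}, {l, m, n} × {p93, p94}, {l, m, n} × {p93, p95}, {l, m, n} × {p93, p94, p95}}; |τ_{X×Y}| = 36.

Enumerate products U × V with U ∈ τ_X, V ∈ τ_Y (deduplicated):
  ∅ × ∅ = {} (∅)
  {n} × {p93} = {(n,p93)}
  {n} × {p95} = {(n,p95)}
  {l, m} × {p93} = {(l,p93), (m,p93)}
  {l, m} × {p95} = {(l,p95), (m,p95)}
  {n} × {p93, p94} = {(n,p93), (n,p94)}
  {n} × {p93, p95} = {(n,p93), (n,p95)}
  {l, m, n} × {p93} = {(l,p93), (m,p93), (n,p93)}
  {l, m, n} × {p95} = {(l,p95), (m,p95), (n,p95)}
  {n} × {p93, p94, p95} = {(n,p93), (n,p94), (n,p95)}
  {l, m} × {p93, p94} = {(l,p93), (l,p94), (m,p93), (m,p94)}
  {l, m} × {p93, p95} = {(l,p93), (l,p95), (m,p93), (m,p95)}
  {l, m} × {p93, p94, p95} = {(l,p93), (l,p94), (l,p95), (m,p93), (m,p94), (m,p95)}
  {l, m, n} × {p93, p94} = {(l,p93), (l,p94), (m,p93), (m,p94), (n,p93), (n,p94)}
  {l, m, n} × {p93, p95} = {(l,p93), (l,p95), (m,p93), (m,p95), (n,p93), (n,p95)}
  {l, m, n} × {p93, p94, p95} = {(l,p93), (l,p94), (l,p95), (m,p93), (m,p94), (m,p95), (n,p93), (n,p94), (n,p95)}
These 16 distinct sets form the basis B.
Close under arbitrary unions to get τ_{X×Y}; counting gives |τ_{X×Y}| = 36.


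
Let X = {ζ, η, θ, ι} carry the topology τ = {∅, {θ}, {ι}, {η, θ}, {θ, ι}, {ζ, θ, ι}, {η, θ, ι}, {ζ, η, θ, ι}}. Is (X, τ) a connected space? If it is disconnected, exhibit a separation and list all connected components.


(X, τ) is connected.

Find clopen sets (U ∈ τ with X ∖ U ∈ τ):
  U = ∅, X ∖ U = {ζ, η, θ, ι} — both open, so U is clopen.
  U = {ζ, η, θ, ι}, X ∖ U = ∅ — both open, so U is clopen.
Only trivial clopens (∅ and X) exist, so (X, τ) is connected.
Compute connected components by grouping points that agree on all clopens:
  component: {ζ, η, θ, ι}


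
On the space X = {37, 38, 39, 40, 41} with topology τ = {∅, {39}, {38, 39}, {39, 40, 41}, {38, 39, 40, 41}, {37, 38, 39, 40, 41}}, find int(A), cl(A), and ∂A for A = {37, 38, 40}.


int(A) = ∅, cl(A) = {37, 38, 40, 41}, ∂A = {37, 38, 40, 41}.

Closed sets in (X, τ) are complements of opens:
  closed(X, τ) = {∅, {37}, {37, 38}, {37, 40, 41}, {37, 38, 40, 41}, {37, 38, 39, 40, 41}}.
int(A) = ⋃ {U ∈ τ : U ⊆ A}. Opens contained in A: ∅.
Taking the union of these: int(A) = ∅.
cl(A) = ⋂ {C closed : A ⊆ C}. Closed sets containing A: {37, 38, 40, 41}, {37, 38, 39, 40, 41}.
Intersecting these: cl(A) = {37, 38, 40, 41}.
∂A = cl(A) ∖ int(A) = {37, 38, 40, 41} ∖ ∅ = {37, 38, 40, 41}.


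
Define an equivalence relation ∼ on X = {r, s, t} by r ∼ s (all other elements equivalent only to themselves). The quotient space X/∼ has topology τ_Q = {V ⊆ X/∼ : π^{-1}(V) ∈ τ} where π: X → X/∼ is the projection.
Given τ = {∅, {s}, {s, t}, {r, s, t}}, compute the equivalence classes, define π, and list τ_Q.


X/∼ = {[r=s], [t]}; |τ_Q| = 2.

Equivalence classes: [r=s], [t].
Quotient map π: X → X/∼ sends r ↦ [r=s], s ↦ [r=s], t ↦ [t].
For each subset V ⊆ X/∼, compute π^{-1}(V) ⊆ X and check whether π^{-1}(V) ∈ τ. V is open in τ_Q iff π^{-1}(V) ∈ τ.
  V = {}: π^{-1}(V) = ∅ ∈ τ ✓.
  V = {[r=s]}: π^{-1}(V) = {r, s} ∉ τ ✗.
  V = {[t]}: π^{-1}(V) = {t} ∉ τ ✗.
  V = {[r=s], [t]}: π^{-1}(V) = {r, s, t} ∈ τ ✓.
Open sets in the quotient: τ_Q = {{}, {[r=s], [t]}} (2 elements).


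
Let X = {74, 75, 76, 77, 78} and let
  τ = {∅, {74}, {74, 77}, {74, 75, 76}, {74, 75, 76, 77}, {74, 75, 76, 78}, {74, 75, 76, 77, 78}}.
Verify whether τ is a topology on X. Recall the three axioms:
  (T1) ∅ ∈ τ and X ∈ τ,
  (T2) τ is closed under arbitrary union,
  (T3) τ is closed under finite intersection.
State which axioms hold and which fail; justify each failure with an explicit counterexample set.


τ IS a topology on X.

Axiom (T1): ∅ ∈ τ? Yes; X ∈ τ? Yes.
Axiom (T2/T3): check pairwise unions and intersections of members of τ.
All pairwise intersections and unions checked — each lies in τ. Therefore τ satisfies (T1), (T2), (T3): it IS a topology on X.


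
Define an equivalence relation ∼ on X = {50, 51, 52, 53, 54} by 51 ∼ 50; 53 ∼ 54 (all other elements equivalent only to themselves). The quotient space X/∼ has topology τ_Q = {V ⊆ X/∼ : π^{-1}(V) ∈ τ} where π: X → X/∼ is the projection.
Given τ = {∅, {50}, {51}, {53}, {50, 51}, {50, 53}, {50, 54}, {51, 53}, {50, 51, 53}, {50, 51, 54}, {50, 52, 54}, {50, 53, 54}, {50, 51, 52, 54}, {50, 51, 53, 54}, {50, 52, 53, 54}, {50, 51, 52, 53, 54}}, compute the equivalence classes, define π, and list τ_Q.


X/∼ = {[50=51], [52], [53=54]}; |τ_Q| = 4.

Equivalence classes: [50=51], [52], [53=54].
Quotient map π: X → X/∼ sends 50 ↦ [50=51], 51 ↦ [50=51], 52 ↦ [52], 53 ↦ [53=54], 54 ↦ [53=54].
For each subset V ⊆ X/∼, compute π^{-1}(V) ⊆ X and check whether π^{-1}(V) ∈ τ. V is open in τ_Q iff π^{-1}(V) ∈ τ.
  V = {}: π^{-1}(V) = ∅ ∈ τ ✓.
  V = {[50=51]}: π^{-1}(V) = {50, 51} ∈ τ ✓.
  V = {[52]}: π^{-1}(V) = {52} ∉ τ ✗.
  V = {[50=51], [52]}: π^{-1}(V) = {50, 51, 52} ∉ τ ✗.
  V = {[53=54]}: π^{-1}(V) = {53, 54} ∉ τ ✗.
  V = {[50=51], [53=54]}: π^{-1}(V) = {50, 51, 53, 54} ∈ τ ✓.
  V = {[52], [53=54]}: π^{-1}(V) = {52, 53, 54} ∉ τ ✗.
  V = {[50=51], [52], [53=54]}: π^{-1}(V) = {50, 51, 52, 53, 54} ∈ τ ✓.
Open sets in the quotient: τ_Q = {{}, {[50=51]}, {[50=51], [53=54]}, {[50=51], [52], [53=54]}} (4 elements).


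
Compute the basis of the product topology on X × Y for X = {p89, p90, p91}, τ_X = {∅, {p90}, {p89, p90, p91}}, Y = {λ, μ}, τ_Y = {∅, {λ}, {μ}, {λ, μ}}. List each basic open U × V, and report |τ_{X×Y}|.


Basis B = {∅ × ∅, {p90} × {λ}, {p90} × {μ}, {p90} × {λ, μ}, {p89, p90, p91} × {λ}, {p89, p90, p91} × {μ}, {p89, p90, p91} × {λ, μ}}; |τ_{X×Y}| = 9.

Enumerate products U × V with U ∈ τ_X, V ∈ τ_Y (deduplicated):
  ∅ × ∅ = {} (∅)
  {p90} × {λ} = {(p90,λ)}
  {p90} × {μ} = {(p90,μ)}
  {p90} × {λ, μ} = {(p90,λ), (p90,μ)}
  {p89, p90, p91} × {λ} = {(p89,λ), (p90,λ), (p91,λ)}
  {p89, p90, p91} × {μ} = {(p89,μ), (p90,μ), (p91,μ)}
  {p89, p90, p91} × {λ, μ} = {(p89,λ), (p89,μ), (p90,λ), (p90,μ), (p91,λ), (p91,μ)}
These 7 distinct sets form the basis B.
Close under arbitrary unions to get τ_{X×Y}; counting gives |τ_{X×Y}| = 9.


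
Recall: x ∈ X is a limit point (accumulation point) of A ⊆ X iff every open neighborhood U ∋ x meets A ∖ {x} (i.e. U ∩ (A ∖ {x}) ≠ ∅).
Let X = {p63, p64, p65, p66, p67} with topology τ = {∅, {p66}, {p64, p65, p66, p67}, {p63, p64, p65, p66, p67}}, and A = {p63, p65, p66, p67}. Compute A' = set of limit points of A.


A' = {p63, p64, p65, p67}

For each x ∈ X, list the open sets U ∈ τ with x ∈ U, then check whether U ∩ (A ∖ {x}) ≠ ∅ for every such U.
  x = p63: opens ∋ x are {p63, p64, p65, p66, p67}; each meets A ∖ {p63}, so x IS a limit point.
  x = p64: opens ∋ x are {p64, p65, p66, p67}, {p63, p64, p65, p66, p67}; each meets A ∖ {p64}, so x IS a limit point.
  x = p65: opens ∋ x are {p64, p65, p66, p67}, {p63, p64, p65, p66, p67}; each meets A ∖ {p65}, so x IS a limit point.
  x = p66: open {p66} ∋ x has {p66} ∩ (A ∖ {p66}) = ∅, so x is NOT a limit point.
  x = p67: opens ∋ x are {p64, p65, p66, p67}, {p63, p64, p65, p66, p67}; each meets A ∖ {p67}, so x IS a limit point.
Collecting: A' = {p63, p64, p65, p67}.


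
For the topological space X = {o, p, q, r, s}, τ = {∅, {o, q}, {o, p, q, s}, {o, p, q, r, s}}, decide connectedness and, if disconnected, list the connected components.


(X, τ) is connected.

Find clopen sets (U ∈ τ with X ∖ U ∈ τ):
  U = ∅, X ∖ U = {o, p, q, r, s} — both open, so U is clopen.
  U = {o, p, q, r, s}, X ∖ U = ∅ — both open, so U is clopen.
Only trivial clopens (∅ and X) exist, so (X, τ) is connected.
Compute connected components by grouping points that agree on all clopens:
  component: {o, p, q, r, s}


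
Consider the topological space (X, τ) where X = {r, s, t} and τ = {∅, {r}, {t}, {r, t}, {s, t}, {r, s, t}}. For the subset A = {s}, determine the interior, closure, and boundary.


int(A) = ∅, cl(A) = {s}, ∂A = {s}.

Closed sets in (X, τ) are complements of opens:
  closed(X, τ) = {∅, {r}, {s}, {r, s}, {s, t}, {r, s, t}}.
int(A) = ⋃ {U ∈ τ : U ⊆ A}. Opens contained in A: ∅.
Taking the union of these: int(A) = ∅.
cl(A) = ⋂ {C closed : A ⊆ C}. Closed sets containing A: {s}, {r, s}, {s, t}, {r, s, t}.
Intersecting these: cl(A) = {s}.
∂A = cl(A) ∖ int(A) = {s} ∖ ∅ = {s}.


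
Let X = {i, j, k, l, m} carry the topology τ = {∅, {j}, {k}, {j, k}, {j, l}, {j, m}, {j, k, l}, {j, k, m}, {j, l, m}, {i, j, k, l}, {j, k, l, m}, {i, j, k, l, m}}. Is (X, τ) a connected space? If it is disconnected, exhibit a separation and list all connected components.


(X, τ) is connected.

Find clopen sets (U ∈ τ with X ∖ U ∈ τ):
  U = ∅, X ∖ U = {i, j, k, l, m} — both open, so U is clopen.
  U = {i, j, k, l, m}, X ∖ U = ∅ — both open, so U is clopen.
Only trivial clopens (∅ and X) exist, so (X, τ) is connected.
Compute connected components by grouping points that agree on all clopens:
  component: {i, j, k, l, m}


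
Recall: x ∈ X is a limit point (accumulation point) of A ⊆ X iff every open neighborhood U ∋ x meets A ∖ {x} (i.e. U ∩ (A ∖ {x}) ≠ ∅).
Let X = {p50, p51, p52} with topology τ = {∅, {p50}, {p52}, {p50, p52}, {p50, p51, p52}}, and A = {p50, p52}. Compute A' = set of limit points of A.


A' = {p51}

For each x ∈ X, list the open sets U ∈ τ with x ∈ U, then check whether U ∩ (A ∖ {x}) ≠ ∅ for every such U.
  x = p50: open {p50} ∋ x has {p50} ∩ (A ∖ {p50}) = ∅, so x is NOT a limit point.
  x = p51: opens ∋ x are {p50, p51, p52}; each meets A ∖ {p51}, so x IS a limit point.
  x = p52: open {p52} ∋ x has {p52} ∩ (A ∖ {p52}) = ∅, so x is NOT a limit point.
Collecting: A' = {p51}.


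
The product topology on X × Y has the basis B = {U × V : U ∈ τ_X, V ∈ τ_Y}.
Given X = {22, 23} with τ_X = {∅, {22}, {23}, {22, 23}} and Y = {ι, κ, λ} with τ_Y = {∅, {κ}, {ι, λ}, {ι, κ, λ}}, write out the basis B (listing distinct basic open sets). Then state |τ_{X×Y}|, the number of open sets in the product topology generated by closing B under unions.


Basis B = {∅ × ∅, {22} × {κ}, {23} × {κ}, {22} × {ι, λ}, {22, 23} × {κ}, {23} × {ι, λ}, {22} × {ι, κ, λ}, {23} × {ι, κ, λ}, {22, 23} × {ι, λ}, {22, 23} × {ι, κ, λ}}; |τ_{X×Y}| = 16.

Enumerate products U × V with U ∈ τ_X, V ∈ τ_Y (deduplicated):
  ∅ × ∅ = {} (∅)
  {22} × {κ} = {(22,κ)}
  {23} × {κ} = {(23,κ)}
  {22} × {ι, λ} = {(22,ι), (22,λ)}
  {22, 23} × {κ} = {(22,κ), (23,κ)}
  {23} × {ι, λ} = {(23,ι), (23,λ)}
  {22} × {ι, κ, λ} = {(22,ι), (22,κ), (22,λ)}
  {23} × {ι, κ, λ} = {(23,ι), (23,κ), (23,λ)}
  {22, 23} × {ι, λ} = {(22,ι), (22,λ), (23,ι), (23,λ)}
  {22, 23} × {ι, κ, λ} = {(22,ι), (22,κ), (22,λ), (23,ι), (23,κ), (23,λ)}
These 10 distinct sets form the basis B.
Close under arbitrary unions to get τ_{X×Y}; counting gives |τ_{X×Y}| = 16.


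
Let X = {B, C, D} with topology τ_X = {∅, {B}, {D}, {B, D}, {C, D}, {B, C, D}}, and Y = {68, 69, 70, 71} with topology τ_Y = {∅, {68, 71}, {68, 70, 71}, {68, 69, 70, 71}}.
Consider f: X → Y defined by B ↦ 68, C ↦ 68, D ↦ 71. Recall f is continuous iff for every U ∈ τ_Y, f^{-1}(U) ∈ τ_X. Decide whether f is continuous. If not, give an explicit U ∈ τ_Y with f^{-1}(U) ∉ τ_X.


f IS continuous.

Compute f^{-1}(U) for each U ∈ τ_Y:
  U = ∅: f^{-1}(U) = ∅ ∈ τ_X ✓.
  U = {68, 71}: f^{-1}(U) = {B, C, D} ∈ τ_X ✓.
  U = {68, 70, 71}: f^{-1}(U) = {B, C, D} ∈ τ_X ✓.
  U = {68, 69, 70, 71}: f^{-1}(U) = {B, C, D} ∈ τ_X ✓.
Every preimage lies in τ_X, so f IS continuous.


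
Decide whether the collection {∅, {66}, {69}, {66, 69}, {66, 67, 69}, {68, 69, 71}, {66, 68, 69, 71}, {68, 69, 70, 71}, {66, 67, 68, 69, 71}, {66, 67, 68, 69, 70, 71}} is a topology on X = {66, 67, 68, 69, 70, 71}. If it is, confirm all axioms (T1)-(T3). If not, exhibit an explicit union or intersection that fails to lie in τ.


τ is NOT a topology on X.

Axiom (T1): ∅ ∈ τ? Yes; X ∈ τ? Yes.
Axiom (T2/T3): check pairwise unions and intersections of members of τ.
Counterexample for (T2): {66} ∪ {68, 69, 70, 71} = {66, 68, 69, 70, 71} ∉ τ. Therefore τ is NOT a topology.


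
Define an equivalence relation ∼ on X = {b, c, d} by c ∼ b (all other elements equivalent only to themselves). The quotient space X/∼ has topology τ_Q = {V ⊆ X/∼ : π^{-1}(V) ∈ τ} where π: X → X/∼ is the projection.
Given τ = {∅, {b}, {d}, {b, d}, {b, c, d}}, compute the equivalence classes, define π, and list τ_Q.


X/∼ = {[b=c], [d]}; |τ_Q| = 3.

Equivalence classes: [b=c], [d].
Quotient map π: X → X/∼ sends b ↦ [b=c], c ↦ [b=c], d ↦ [d].
For each subset V ⊆ X/∼, compute π^{-1}(V) ⊆ X and check whether π^{-1}(V) ∈ τ. V is open in τ_Q iff π^{-1}(V) ∈ τ.
  V = {}: π^{-1}(V) = ∅ ∈ τ ✓.
  V = {[b=c]}: π^{-1}(V) = {b, c} ∉ τ ✗.
  V = {[d]}: π^{-1}(V) = {d} ∈ τ ✓.
  V = {[b=c], [d]}: π^{-1}(V) = {b, c, d} ∈ τ ✓.
Open sets in the quotient: τ_Q = {{}, {[d]}, {[b=c], [d]}} (3 elements).


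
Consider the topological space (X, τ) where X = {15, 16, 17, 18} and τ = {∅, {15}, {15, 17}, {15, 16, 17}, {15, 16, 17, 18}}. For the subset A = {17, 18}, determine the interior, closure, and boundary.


int(A) = ∅, cl(A) = {16, 17, 18}, ∂A = {16, 17, 18}.

Closed sets in (X, τ) are complements of opens:
  closed(X, τ) = {∅, {18}, {16, 18}, {16, 17, 18}, {15, 16, 17, 18}}.
int(A) = ⋃ {U ∈ τ : U ⊆ A}. Opens contained in A: ∅.
Taking the union of these: int(A) = ∅.
cl(A) = ⋂ {C closed : A ⊆ C}. Closed sets containing A: {16, 17, 18}, {15, 16, 17, 18}.
Intersecting these: cl(A) = {16, 17, 18}.
∂A = cl(A) ∖ int(A) = {16, 17, 18} ∖ ∅ = {16, 17, 18}.


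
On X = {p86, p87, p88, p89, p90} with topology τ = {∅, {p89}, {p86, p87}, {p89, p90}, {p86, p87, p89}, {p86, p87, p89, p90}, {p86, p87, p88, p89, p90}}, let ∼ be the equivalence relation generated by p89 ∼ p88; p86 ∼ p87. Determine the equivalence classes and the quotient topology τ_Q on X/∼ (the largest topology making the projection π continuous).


X/∼ = {[p86=p87], [p88=p89], [p90]}; |τ_Q| = 3.

Equivalence classes: [p86=p87], [p88=p89], [p90].
Quotient map π: X → X/∼ sends p86 ↦ [p86=p87], p87 ↦ [p86=p87], p88 ↦ [p88=p89], p89 ↦ [p88=p89], p90 ↦ [p90].
For each subset V ⊆ X/∼, compute π^{-1}(V) ⊆ X and check whether π^{-1}(V) ∈ τ. V is open in τ_Q iff π^{-1}(V) ∈ τ.
  V = {}: π^{-1}(V) = ∅ ∈ τ ✓.
  V = {[p86=p87]}: π^{-1}(V) = {p86, p87} ∈ τ ✓.
  V = {[p88=p89]}: π^{-1}(V) = {p88, p89} ∉ τ ✗.
  V = {[p86=p87], [p88=p89]}: π^{-1}(V) = {p86, p87, p88, p89} ∉ τ ✗.
  V = {[p90]}: π^{-1}(V) = {p90} ∉ τ ✗.
  V = {[p86=p87], [p90]}: π^{-1}(V) = {p86, p87, p90} ∉ τ ✗.
  V = {[p88=p89], [p90]}: π^{-1}(V) = {p88, p89, p90} ∉ τ ✗.
  V = {[p86=p87], [p88=p89], [p90]}: π^{-1}(V) = {p86, p87, p88, p89, p90} ∈ τ ✓.
Open sets in the quotient: τ_Q = {{}, {[p86=p87]}, {[p86=p87], [p88=p89], [p90]}} (3 elements).


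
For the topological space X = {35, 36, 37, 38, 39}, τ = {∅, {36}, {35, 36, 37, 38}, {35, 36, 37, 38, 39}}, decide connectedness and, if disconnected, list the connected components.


(X, τ) is connected.

Find clopen sets (U ∈ τ with X ∖ U ∈ τ):
  U = ∅, X ∖ U = {35, 36, 37, 38, 39} — both open, so U is clopen.
  U = {35, 36, 37, 38, 39}, X ∖ U = ∅ — both open, so U is clopen.
Only trivial clopens (∅ and X) exist, so (X, τ) is connected.
Compute connected components by grouping points that agree on all clopens:
  component: {35, 36, 37, 38, 39}


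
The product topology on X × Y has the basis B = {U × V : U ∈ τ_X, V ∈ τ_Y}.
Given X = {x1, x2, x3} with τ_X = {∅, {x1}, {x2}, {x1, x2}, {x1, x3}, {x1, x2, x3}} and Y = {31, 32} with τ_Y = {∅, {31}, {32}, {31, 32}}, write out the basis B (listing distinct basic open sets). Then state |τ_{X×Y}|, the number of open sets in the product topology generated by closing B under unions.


Basis B = {∅ × ∅, {x1} × {31}, {x1} × {32}, {x2} × {31}, {x2} × {32}, {x1} × {31, 32}, {x1, x2} × {31}, {x1, x3} × {31}, {x1, x2} × {32}, {x1, x3} × {32}, {x2} × {31, 32}, {x1, x2, x3} × {31}, {x1, x2, x3} × {32}, {x1, x2} × {31, 32}, {x1, x3} × {31, 32}, {x1, x2, x3} × {31, 32}}; |τ_{X×Y}| = 36.

Enumerate products U × V with U ∈ τ_X, V ∈ τ_Y (deduplicated):
  ∅ × ∅ = {} (∅)
  {x1} × {31} = {(x1,31)}
  {x1} × {32} = {(x1,32)}
  {x2} × {31} = {(x2,31)}
  {x2} × {32} = {(x2,32)}
  {x1} × {31, 32} = {(x1,31), (x1,32)}
  {x1, x2} × {31} = {(x1,31), (x2,31)}
  {x1, x3} × {31} = {(x1,31), (x3,31)}
  {x1, x2} × {32} = {(x1,32), (x2,32)}
  {x1, x3} × {32} = {(x1,32), (x3,32)}
  {x2} × {31, 32} = {(x2,31), (x2,32)}
  {x1, x2, x3} × {31} = {(x1,31), (x2,31), (x3,31)}
  {x1, x2, x3} × {32} = {(x1,32), (x2,32), (x3,32)}
  {x1, x2} × {31, 32} = {(x1,31), (x1,32), (x2,31), (x2,32)}
  {x1, x3} × {31, 32} = {(x1,31), (x1,32), (x3,31), (x3,32)}
  {x1, x2, x3} × {31, 32} = {(x1,31), (x1,32), (x2,31), (x2,32), (x3,31), (x3,32)}
These 16 distinct sets form the basis B.
Close under arbitrary unions to get τ_{X×Y}; counting gives |τ_{X×Y}| = 36.


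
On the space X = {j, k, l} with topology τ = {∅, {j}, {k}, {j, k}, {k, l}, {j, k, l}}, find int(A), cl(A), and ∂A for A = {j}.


int(A) = {j}, cl(A) = {j}, ∂A = ∅.

Closed sets in (X, τ) are complements of opens:
  closed(X, τ) = {∅, {j}, {l}, {j, l}, {k, l}, {j, k, l}}.
int(A) = ⋃ {U ∈ τ : U ⊆ A}. Opens contained in A: ∅, {j}.
Taking the union of these: int(A) = {j}.
cl(A) = ⋂ {C closed : A ⊆ C}. Closed sets containing A: {j}, {j, l}, {j, k, l}.
Intersecting these: cl(A) = {j}.
∂A = cl(A) ∖ int(A) = {j} ∖ {j} = ∅.


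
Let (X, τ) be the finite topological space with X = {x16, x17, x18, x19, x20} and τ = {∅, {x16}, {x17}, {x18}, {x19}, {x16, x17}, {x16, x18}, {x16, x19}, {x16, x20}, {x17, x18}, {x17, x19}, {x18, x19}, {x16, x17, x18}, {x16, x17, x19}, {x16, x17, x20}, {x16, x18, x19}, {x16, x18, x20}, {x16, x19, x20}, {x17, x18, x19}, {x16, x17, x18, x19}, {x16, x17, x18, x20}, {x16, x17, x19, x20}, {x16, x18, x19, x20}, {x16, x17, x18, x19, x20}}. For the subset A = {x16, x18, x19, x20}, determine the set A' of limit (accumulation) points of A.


A' = {x20}

For each x ∈ X, list the open sets U ∈ τ with x ∈ U, then check whether U ∩ (A ∖ {x}) ≠ ∅ for every such U.
  x = x16: open {x16} ∋ x has {x16} ∩ (A ∖ {x16}) = ∅, so x is NOT a limit point.
  x = x17: open {x17} ∋ x has {x17} ∩ (A ∖ {x17}) = ∅, so x is NOT a limit point.
  x = x18: open {x18} ∋ x has {x18} ∩ (A ∖ {x18}) = ∅, so x is NOT a limit point.
  x = x19: open {x19} ∋ x has {x19} ∩ (A ∖ {x19}) = ∅, so x is NOT a limit point.
  x = x20: opens ∋ x are {x16, x20}, {x16, x17, x20}, {x16, x18, x20}, {x16, x19, x20}, {x16, x17, x18, x20}, {x16, x17, x19, x20}, {x16, x18, x19, x20}, {x16, x17, x18, x19, x20}; each meets A ∖ {x20}, so x IS a limit point.
Collecting: A' = {x20}.


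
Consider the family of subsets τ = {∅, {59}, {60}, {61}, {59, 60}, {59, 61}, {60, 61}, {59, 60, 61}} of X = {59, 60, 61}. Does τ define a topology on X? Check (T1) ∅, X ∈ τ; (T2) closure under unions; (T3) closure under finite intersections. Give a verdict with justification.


τ IS a topology on X.

Axiom (T1): ∅ ∈ τ? Yes; X ∈ τ? Yes.
Axiom (T2/T3): check pairwise unions and intersections of members of τ.
All pairwise intersections and unions checked — each lies in τ. Therefore τ satisfies (T1), (T2), (T3): it IS a topology on X.


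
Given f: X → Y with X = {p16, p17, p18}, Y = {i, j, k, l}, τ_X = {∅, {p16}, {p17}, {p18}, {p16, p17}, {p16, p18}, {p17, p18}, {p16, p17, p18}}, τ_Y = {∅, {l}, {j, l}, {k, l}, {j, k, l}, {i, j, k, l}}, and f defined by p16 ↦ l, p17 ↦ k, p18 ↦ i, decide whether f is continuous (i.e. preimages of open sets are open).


f IS continuous.

Compute f^{-1}(U) for each U ∈ τ_Y:
  U = ∅: f^{-1}(U) = ∅ ∈ τ_X ✓.
  U = {l}: f^{-1}(U) = {p16} ∈ τ_X ✓.
  U = {j, l}: f^{-1}(U) = {p16} ∈ τ_X ✓.
  U = {k, l}: f^{-1}(U) = {p16, p17} ∈ τ_X ✓.
  U = {j, k, l}: f^{-1}(U) = {p16, p17} ∈ τ_X ✓.
  U = {i, j, k, l}: f^{-1}(U) = {p16, p17, p18} ∈ τ_X ✓.
Every preimage lies in τ_X, so f IS continuous.


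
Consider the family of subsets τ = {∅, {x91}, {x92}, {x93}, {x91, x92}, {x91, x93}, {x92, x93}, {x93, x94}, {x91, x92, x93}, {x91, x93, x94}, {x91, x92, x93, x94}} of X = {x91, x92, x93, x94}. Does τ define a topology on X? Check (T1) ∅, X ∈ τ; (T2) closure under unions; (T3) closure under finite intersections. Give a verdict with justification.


τ is NOT a topology on X.

Axiom (T1): ∅ ∈ τ? Yes; X ∈ τ? Yes.
Axiom (T2/T3): check pairwise unions and intersections of members of τ.
Counterexample for (T2): {x92} ∪ {x93, x94} = {x92, x93, x94} ∉ τ. Therefore τ is NOT a topology.


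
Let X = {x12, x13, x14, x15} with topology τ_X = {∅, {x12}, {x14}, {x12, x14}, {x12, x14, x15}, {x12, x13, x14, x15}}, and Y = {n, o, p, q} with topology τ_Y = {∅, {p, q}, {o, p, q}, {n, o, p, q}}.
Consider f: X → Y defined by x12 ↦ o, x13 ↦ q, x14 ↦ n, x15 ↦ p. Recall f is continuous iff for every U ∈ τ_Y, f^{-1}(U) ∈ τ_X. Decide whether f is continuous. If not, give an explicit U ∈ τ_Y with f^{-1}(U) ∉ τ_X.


f is NOT continuous.

Compute f^{-1}(U) for each U ∈ τ_Y:
  U = ∅: f^{-1}(U) = ∅ ∈ τ_X ✓.
  U = {p, q}: f^{-1}(U) = {x13, x15} ∉ τ_X ✗.
  U = {o, p, q}: f^{-1}(U) = {x12, x13, x15} ∉ τ_X ✗.
  U = {n, o, p, q}: f^{-1}(U) = {x12, x13, x14, x15} ∈ τ_X ✓.
Found U = {p, q} with f^{-1}(U) = {x13, x15} not in τ_X. Therefore f is NOT continuous.


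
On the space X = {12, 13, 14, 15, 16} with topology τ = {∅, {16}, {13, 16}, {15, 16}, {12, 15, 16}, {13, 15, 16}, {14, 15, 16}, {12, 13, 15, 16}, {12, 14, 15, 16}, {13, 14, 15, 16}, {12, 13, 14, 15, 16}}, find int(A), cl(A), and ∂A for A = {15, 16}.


int(A) = {15, 16}, cl(A) = {12, 13, 14, 15, 16}, ∂A = {12, 13, 14}.

Closed sets in (X, τ) are complements of opens:
  closed(X, τ) = {∅, {12}, {13}, {14}, {12, 13}, {12, 14}, {13, 14}, {12, 13, 14}, {12, 14, 15}, {12, 13, 14, 15}, {12, 13, 14, 15, 16}}.
int(A) = ⋃ {U ∈ τ : U ⊆ A}. Opens contained in A: ∅, {16}, {15, 16}.
Taking the union of these: int(A) = {15, 16}.
cl(A) = ⋂ {C closed : A ⊆ C}. Closed sets containing A: {12, 13, 14, 15, 16}.
Intersecting these: cl(A) = {12, 13, 14, 15, 16}.
∂A = cl(A) ∖ int(A) = {12, 13, 14, 15, 16} ∖ {15, 16} = {12, 13, 14}.


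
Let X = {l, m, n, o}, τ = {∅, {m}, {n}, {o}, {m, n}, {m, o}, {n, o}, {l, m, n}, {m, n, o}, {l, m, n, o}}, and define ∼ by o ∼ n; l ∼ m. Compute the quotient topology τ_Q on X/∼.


X/∼ = {[l=m], [n=o]}; |τ_Q| = 3.

Equivalence classes: [l=m], [n=o].
Quotient map π: X → X/∼ sends l ↦ [l=m], m ↦ [l=m], n ↦ [n=o], o ↦ [n=o].
For each subset V ⊆ X/∼, compute π^{-1}(V) ⊆ X and check whether π^{-1}(V) ∈ τ. V is open in τ_Q iff π^{-1}(V) ∈ τ.
  V = {}: π^{-1}(V) = ∅ ∈ τ ✓.
  V = {[l=m]}: π^{-1}(V) = {l, m} ∉ τ ✗.
  V = {[n=o]}: π^{-1}(V) = {n, o} ∈ τ ✓.
  V = {[l=m], [n=o]}: π^{-1}(V) = {l, m, n, o} ∈ τ ✓.
Open sets in the quotient: τ_Q = {{}, {[n=o]}, {[l=m], [n=o]}} (3 elements).


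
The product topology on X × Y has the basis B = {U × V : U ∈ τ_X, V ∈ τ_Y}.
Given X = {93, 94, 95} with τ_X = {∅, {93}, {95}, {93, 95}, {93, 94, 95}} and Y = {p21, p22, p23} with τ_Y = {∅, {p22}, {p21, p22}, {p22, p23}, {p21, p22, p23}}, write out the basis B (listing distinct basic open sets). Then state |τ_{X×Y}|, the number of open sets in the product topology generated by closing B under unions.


Basis B = {∅ × ∅, {93} × {p22}, {95} × {p22}, {93} × {p21, p22}, {93} × {p22, p23}, {93, 95} × {p22}, {95} × {p21, p22}, {95} × {p22, p23}, {93} × {p21, p22, p23}, {93, 94, 95} × {p22}, {95} × {p21, p22, p23}, {93, 95} × {p21, p22}, {93, 95} × {p22, p23}, {93, 95} × {p21, p22, p23}, {93, 94, 95} × {p21, p22}, {93, 94, 95} × {p22, p23}, {93, 94, 95} × {p21, p22, p23}}; |τ_{X×Y}| = 50.

Enumerate products U × V with U ∈ τ_X, V ∈ τ_Y (deduplicated):
  ∅ × ∅ = {} (∅)
  {93} × {p22} = {(93,p22)}
  {95} × {p22} = {(95,p22)}
  {93} × {p21, p22} = {(93,p21), (93,p22)}
  {93} × {p22, p23} = {(93,p22), (93,p23)}
  {93, 95} × {p22} = {(93,p22), (95,p22)}
  {95} × {p21, p22} = {(95,p21), (95,p22)}
  {95} × {p22, p23} = {(95,p22), (95,p23)}
  {93} × {p21, p22, p23} = {(93,p21), (93,p22), (93,p23)}
  {93, 94, 95} × {p22} = {(93,p22), (94,p22), (95,p22)}
  {95} × {p21, p22, p23} = {(95,p21), (95,p22), (95,p23)}
  {93, 95} × {p21, p22} = {(93,p21), (93,p22), (95,p21), (95,p22)}
  {93, 95} × {p22, p23} = {(93,p22), (93,p23), (95,p22), (95,p23)}
  {93, 95} × {p21, p22, p23} = {(93,p21), (93,p22), (93,p23), (95,p21), (95,p22), (95,p23)}
  {93, 94, 95} × {p21, p22} = {(93,p21), (93,p22), (94,p21), (94,p22), (95,p21), (95,p22)}
  {93, 94, 95} × {p22, p23} = {(93,p22), (93,p23), (94,p22), (94,p23), (95,p22), (95,p23)}
  {93, 94, 95} × {p21, p22, p23} = {(93,p21), (93,p22), (93,p23), (94,p21), (94,p22), (94,p23), (95,p21), (95,p22), (95,p23)}
These 17 distinct sets form the basis B.
Close under arbitrary unions to get τ_{X×Y}; counting gives |τ_{X×Y}| = 50.


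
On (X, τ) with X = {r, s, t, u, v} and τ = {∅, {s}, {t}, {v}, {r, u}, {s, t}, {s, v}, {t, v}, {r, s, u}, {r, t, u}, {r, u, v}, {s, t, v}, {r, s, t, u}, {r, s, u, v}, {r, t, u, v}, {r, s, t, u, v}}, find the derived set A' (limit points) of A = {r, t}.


A' = {u}

For each x ∈ X, list the open sets U ∈ τ with x ∈ U, then check whether U ∩ (A ∖ {x}) ≠ ∅ for every such U.
  x = r: open {r, u} ∋ x has {r, u} ∩ (A ∖ {r}) = ∅, so x is NOT a limit point.
  x = s: open {s} ∋ x has {s} ∩ (A ∖ {s}) = ∅, so x is NOT a limit point.
  x = t: open {t} ∋ x has {t} ∩ (A ∖ {t}) = ∅, so x is NOT a limit point.
  x = u: opens ∋ x are {r, u}, {r, s, u}, {r, t, u}, {r, u, v}, {r, s, t, u}, {r, s, u, v}, {r, t, u, v}, {r, s, t, u, v}; each meets A ∖ {u}, so x IS a limit point.
  x = v: open {v} ∋ x has {v} ∩ (A ∖ {v}) = ∅, so x is NOT a limit point.
Collecting: A' = {u}.


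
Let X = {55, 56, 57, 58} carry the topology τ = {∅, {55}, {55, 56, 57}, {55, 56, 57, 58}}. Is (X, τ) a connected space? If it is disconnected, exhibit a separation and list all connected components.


(X, τ) is connected.

Find clopen sets (U ∈ τ with X ∖ U ∈ τ):
  U = ∅, X ∖ U = {55, 56, 57, 58} — both open, so U is clopen.
  U = {55, 56, 57, 58}, X ∖ U = ∅ — both open, so U is clopen.
Only trivial clopens (∅ and X) exist, so (X, τ) is connected.
Compute connected components by grouping points that agree on all clopens:
  component: {55, 56, 57, 58}


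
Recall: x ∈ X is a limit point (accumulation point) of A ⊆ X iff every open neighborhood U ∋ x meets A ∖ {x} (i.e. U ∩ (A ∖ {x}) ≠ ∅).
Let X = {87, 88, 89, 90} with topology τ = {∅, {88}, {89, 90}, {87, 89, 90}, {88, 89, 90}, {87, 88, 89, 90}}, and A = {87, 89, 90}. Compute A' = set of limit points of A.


A' = {87, 89, 90}

For each x ∈ X, list the open sets U ∈ τ with x ∈ U, then check whether U ∩ (A ∖ {x}) ≠ ∅ for every such U.
  x = 87: opens ∋ x are {87, 89, 90}, {87, 88, 89, 90}; each meets A ∖ {87}, so x IS a limit point.
  x = 88: open {88} ∋ x has {88} ∩ (A ∖ {88}) = ∅, so x is NOT a limit point.
  x = 89: opens ∋ x are {89, 90}, {87, 89, 90}, {88, 89, 90}, {87, 88, 89, 90}; each meets A ∖ {89}, so x IS a limit point.
  x = 90: opens ∋ x are {89, 90}, {87, 89, 90}, {88, 89, 90}, {87, 88, 89, 90}; each meets A ∖ {90}, so x IS a limit point.
Collecting: A' = {87, 89, 90}.


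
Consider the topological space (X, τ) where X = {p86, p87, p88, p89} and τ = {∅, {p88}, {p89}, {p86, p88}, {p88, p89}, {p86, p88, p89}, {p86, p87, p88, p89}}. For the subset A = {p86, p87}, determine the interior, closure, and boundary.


int(A) = ∅, cl(A) = {p86, p87}, ∂A = {p86, p87}.

Closed sets in (X, τ) are complements of opens:
  closed(X, τ) = {∅, {p87}, {p86, p87}, {p87, p89}, {p86, p87, p88}, {p86, p87, p89}, {p86, p87, p88, p89}}.
int(A) = ⋃ {U ∈ τ : U ⊆ A}. Opens contained in A: ∅.
Taking the union of these: int(A) = ∅.
cl(A) = ⋂ {C closed : A ⊆ C}. Closed sets containing A: {p86, p87}, {p86, p87, p88}, {p86, p87, p89}, {p86, p87, p88, p89}.
Intersecting these: cl(A) = {p86, p87}.
∂A = cl(A) ∖ int(A) = {p86, p87} ∖ ∅ = {p86, p87}.


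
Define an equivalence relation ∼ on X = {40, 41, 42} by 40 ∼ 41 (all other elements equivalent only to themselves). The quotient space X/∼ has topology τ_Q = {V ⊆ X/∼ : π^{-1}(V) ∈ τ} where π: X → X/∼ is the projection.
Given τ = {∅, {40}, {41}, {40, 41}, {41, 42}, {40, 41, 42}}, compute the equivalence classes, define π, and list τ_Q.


X/∼ = {[40=41], [42]}; |τ_Q| = 3.

Equivalence classes: [40=41], [42].
Quotient map π: X → X/∼ sends 40 ↦ [40=41], 41 ↦ [40=41], 42 ↦ [42].
For each subset V ⊆ X/∼, compute π^{-1}(V) ⊆ X and check whether π^{-1}(V) ∈ τ. V is open in τ_Q iff π^{-1}(V) ∈ τ.
  V = {}: π^{-1}(V) = ∅ ∈ τ ✓.
  V = {[40=41]}: π^{-1}(V) = {40, 41} ∈ τ ✓.
  V = {[42]}: π^{-1}(V) = {42} ∉ τ ✗.
  V = {[40=41], [42]}: π^{-1}(V) = {40, 41, 42} ∈ τ ✓.
Open sets in the quotient: τ_Q = {{}, {[40=41]}, {[40=41], [42]}} (3 elements).


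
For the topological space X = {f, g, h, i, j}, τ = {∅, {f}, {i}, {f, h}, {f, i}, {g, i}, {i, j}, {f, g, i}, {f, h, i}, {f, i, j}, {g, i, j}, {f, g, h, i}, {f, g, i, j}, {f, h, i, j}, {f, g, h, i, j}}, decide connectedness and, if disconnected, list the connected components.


(X, τ) is disconnected; components = [{f, h}, {g, i, j}].

Find clopen sets (U ∈ τ with X ∖ U ∈ τ):
  U = ∅, X ∖ U = {f, g, h, i, j} — both open, so U is clopen.
  U = {f, h}, X ∖ U = {g, i, j} — both open, so U is clopen.
  U = {g, i, j}, X ∖ U = {f, h} — both open, so U is clopen.
  U = {f, g, h, i, j}, X ∖ U = ∅ — both open, so U is clopen.
Nontrivial clopen(s) exist: e.g. {f, h}. So (X, τ) is disconnected.
Compute connected components by grouping points that agree on all clopens:
  component: {f, h}
  component: {g, i, j}


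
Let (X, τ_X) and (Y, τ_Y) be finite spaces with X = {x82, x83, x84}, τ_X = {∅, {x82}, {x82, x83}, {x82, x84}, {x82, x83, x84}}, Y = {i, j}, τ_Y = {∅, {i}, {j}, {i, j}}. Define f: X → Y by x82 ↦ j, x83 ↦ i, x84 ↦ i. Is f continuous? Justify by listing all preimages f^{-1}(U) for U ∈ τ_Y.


f is NOT continuous.

Compute f^{-1}(U) for each U ∈ τ_Y:
  U = ∅: f^{-1}(U) = ∅ ∈ τ_X ✓.
  U = {i}: f^{-1}(U) = {x83, x84} ∉ τ_X ✗.
  U = {j}: f^{-1}(U) = {x82} ∈ τ_X ✓.
  U = {i, j}: f^{-1}(U) = {x82, x83, x84} ∈ τ_X ✓.
Found U = {i} with f^{-1}(U) = {x83, x84} not in τ_X. Therefore f is NOT continuous.


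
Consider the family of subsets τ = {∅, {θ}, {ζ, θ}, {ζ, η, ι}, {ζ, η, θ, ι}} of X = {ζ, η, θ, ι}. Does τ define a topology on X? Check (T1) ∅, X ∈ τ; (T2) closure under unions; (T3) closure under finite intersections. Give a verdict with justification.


τ is NOT a topology on X.

Axiom (T1): ∅ ∈ τ? Yes; X ∈ τ? Yes.
Axiom (T2/T3): check pairwise unions and intersections of members of τ.
Counterexample for (T3): {ζ, θ} ∩ {ζ, η, ι} = {ζ} ∉ τ. Therefore τ is NOT a topology.
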